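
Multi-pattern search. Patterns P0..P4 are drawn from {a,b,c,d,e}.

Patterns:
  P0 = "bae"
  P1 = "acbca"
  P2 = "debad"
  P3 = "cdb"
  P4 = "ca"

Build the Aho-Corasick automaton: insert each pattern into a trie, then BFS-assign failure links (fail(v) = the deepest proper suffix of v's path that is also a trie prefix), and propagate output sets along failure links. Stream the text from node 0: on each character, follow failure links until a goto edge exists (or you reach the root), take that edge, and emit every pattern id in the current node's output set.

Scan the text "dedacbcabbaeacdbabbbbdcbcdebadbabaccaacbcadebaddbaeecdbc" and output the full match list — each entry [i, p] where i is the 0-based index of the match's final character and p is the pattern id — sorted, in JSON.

Construct AC machine:
Trie nodes:
  n0 'ε': a→4 b→1 c→14 d→9
  n1 'b': a→2
  n2 'ba': e→3
  n3 'bae': ·  [P0 ends]
  n4 'a': c→5
  n5 'ac': b→6
  n6 'acb': c→7
  n7 'acbc': a→8
  n8 'acbca': ·  [P1 ends]
  n9 'd': e→10
  n10 'de': b→11
  n11 'deb': a→12
  n12 'deba': d→13
  n13 'debad': ·  [P2 ends]
  n14 'c': a→17 d→15
  n15 'cd': b→16
  n16 'cdb': ·  [P3 ends]
  n17 'ca': ·  [P4 ends]

Failure links (BFS by depth):
  n1('b'): parent n0 fail=0; on 'b' 0 → fail=0;  out ∅∪∅=∅
  n4('a'): parent n0 fail=0; on 'a' 0 → fail=0;  out ∅∪∅=∅
  n9('d'): parent n0 fail=0; on 'd' 0 → fail=0;  out ∅∪∅=∅
  n14('c'): parent n0 fail=0; on 'c' 0 → fail=0;  out ∅∪∅=∅
  n2('ba'): parent n1 fail=0; on 'a' 0 → fail=4;  out ∅∪∅=∅
  n5('ac'): parent n4 fail=0; on 'c' 0 → fail=14;  out ∅∪∅=∅
  n10('de'): parent n9 fail=0; on 'e' 0 → fail=0;  out ∅∪∅=∅
  n15('cd'): parent n14 fail=0; on 'd' 0 → fail=9;  out ∅∪∅=∅
  n17('ca'): parent n14 fail=0; on 'a' 0 → fail=4;  out {4}∪∅={4}
  n3('bae'): parent n2 fail=4; on 'e' 4→0 → fail=0;  out {0}∪∅={0}
  n6('acb'): parent n5 fail=14; on 'b' 14→0 → fail=1;  out ∅∪∅=∅
  n11('deb'): parent n10 fail=0; on 'b' 0 → fail=1;  out ∅∪∅=∅
  n16('cdb'): parent n15 fail=9; on 'b' 9→0 → fail=1;  out {3}∪∅={3}
  n7('acbc'): parent n6 fail=1; on 'c' 1→0 → fail=14;  out ∅∪∅=∅
  n12('deba'): parent n11 fail=1; on 'a' 1 → fail=2;  out ∅∪∅=∅
  n8('acbca'): parent n7 fail=14; on 'a' 14 → fail=17;  out {1}∪{4}={1,4}
  n13('debad'): parent n12 fail=2; on 'd' 2→4→0 → fail=9;  out {2}∪∅={2}

Scan:
i=0 'd': node 0→9
i=1 'e': node 9→10
i=2 'd': node 10→9 (fail-walked)
i=3 'a': node 9→4 (fail-walked)
i=4 'c': node 4→5
i=5 'b': node 5→6
i=6 'c': node 6→7
i=7 'a': node 7→8  ** P1@[3:7],P4@[6:7]
i=8 'b': node 8→1 (fail-walked)
i=9 'b': node 1→1 (fail-walked)
i=10 'a': node 1→2
i=11 'e': node 2→3  ** P0@[9:11]
i=12 'a': node 3→4 (fail-walked)
i=13 'c': node 4→5
i=14 'd': node 5→15 (fail-walked)
i=15 'b': node 15→16  ** P3@[13:15]
i=16 'a': node 16→2 (fail-walked)
i=17 'b': node 2→1 (fail-walked)
i=18 'b': node 1→1 (fail-walked)
i=19 'b': node 1→1 (fail-walked)
i=20 'b': node 1→1 (fail-walked)
i=21 'd': node 1→9 (fail-walked)
i=22 'c': node 9→14 (fail-walked)
i=23 'b': node 14→1 (fail-walked)
i=24 'c': node 1→14 (fail-walked)
i=25 'd': node 14→15
i=26 'e': node 15→10 (fail-walked)
i=27 'b': node 10→11
i=28 'a': node 11→12
i=29 'd': node 12→13  ** P2@[25:29]
i=30 'b': node 13→1 (fail-walked)
i=31 'a': node 1→2
i=32 'b': node 2→1 (fail-walked)
i=33 'a': node 1→2
i=34 'c': node 2→5 (fail-walked)
i=35 'c': node 5→14 (fail-walked)
i=36 'a': node 14→17  ** P4@[35:36]
i=37 'a': node 17→4 (fail-walked)
i=38 'c': node 4→5
i=39 'b': node 5→6
i=40 'c': node 6→7
i=41 'a': node 7→8  ** P1@[37:41],P4@[40:41]
i=42 'd': node 8→9 (fail-walked)
i=43 'e': node 9→10
i=44 'b': node 10→11
i=45 'a': node 11→12
i=46 'd': node 12→13  ** P2@[42:46]
i=47 'd': node 13→9 (fail-walked)
i=48 'b': node 9→1 (fail-walked)
i=49 'a': node 1→2
i=50 'e': node 2→3  ** P0@[48:50]
i=51 'e': node 3→0 (fail-walked)
i=52 'c': node 0→14
i=53 'd': node 14→15
i=54 'b': node 15→16  ** P3@[52:54]
i=55 'c': node 16→14 (fail-walked)

Matches: [[7,1],[7,4],[11,0],[15,3],[29,2],[36,4],[41,1],[41,4],[46,2],[50,0],[54,3]]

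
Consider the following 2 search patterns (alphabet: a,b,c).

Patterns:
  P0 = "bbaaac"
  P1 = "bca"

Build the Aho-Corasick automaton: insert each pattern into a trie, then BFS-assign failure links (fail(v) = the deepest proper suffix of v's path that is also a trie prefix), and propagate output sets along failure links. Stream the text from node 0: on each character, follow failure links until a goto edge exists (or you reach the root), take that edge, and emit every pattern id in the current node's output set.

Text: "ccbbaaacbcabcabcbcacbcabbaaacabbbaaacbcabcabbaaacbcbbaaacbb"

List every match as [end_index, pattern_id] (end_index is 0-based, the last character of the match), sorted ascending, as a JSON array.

Build automaton:
Trie nodes:
  n0 'ε': b→1
  n1 'b': b→2 c→7
  n2 'bb': a→3
  n3 'bba': a→4
  n4 'bbaa': a→5
  n5 'bbaaa': c→6
  n6 'bbaaac': ·  [P0 ends]
  n7 'bc': a→8
  n8 'bca': ·  [P1 ends]

BFS fail/out derivation:
  n1('b'): parent n0 fail=0; on 'b' 0 → fail=0;  out ∅∪∅=∅
  n2('bb'): parent n1 fail=0; on 'b' 0 → fail=1;  out ∅∪∅=∅
  n7('bc'): parent n1 fail=0; on 'c' 0 → fail=0;  out ∅∪∅=∅
  n3('bba'): parent n2 fail=1; on 'a' 1→0 → fail=0;  out ∅∪∅=∅
  n8('bca'): parent n7 fail=0; on 'a' 0 → fail=0;  out {1}∪∅={1}
  n4('bbaa'): parent n3 fail=0; on 'a' 0 → fail=0;  out ∅∪∅=∅
  n5('bbaaa'): parent n4 fail=0; on 'a' 0 → fail=0;  out ∅∪∅=∅
  n6('bbaaac'): parent n5 fail=0; on 'c' 0 → fail=0;  out {0}∪∅={0}

Scan:
i=0 'c': node 0→0
i=1 'c': node 0→0
i=2 'b': node 0→1
i=3 'b': node 1→2
i=4 'a': node 2→3
i=5 'a': node 3→4
i=6 'a': node 4→5
i=7 'c': node 5→6  → match P0@[2:7]
i=8 'b': node 6→1 (via fail)
i=9 'c': node 1→7
i=10 'a': node 7→8  → match P1@[8:10]
i=11 'b': node 8→1 (via fail)
i=12 'c': node 1→7
i=13 'a': node 7→8  → match P1@[11:13]
i=14 'b': node 8→1 (via fail)
i=15 'c': node 1→7
i=16 'b': node 7→1 (via fail)
i=17 'c': node 1→7
i=18 'a': node 7→8  → match P1@[16:18]
i=19 'c': node 8→0 (via fail)
i=20 'b': node 0→1
i=21 'c': node 1→7
i=22 'a': node 7→8  → match P1@[20:22]
i=23 'b': node 8→1 (via fail)
i=24 'b': node 1→2
i=25 'a': node 2→3
i=26 'a': node 3→4
i=27 'a': node 4→5
i=28 'c': node 5→6  → match P0@[23:28]
i=29 'a': node 6→0 (via fail)
i=30 'b': node 0→1
i=31 'b': node 1→2
i=32 'b': node 2→2 (via fail)
i=33 'a': node 2→3
i=34 'a': node 3→4
i=35 'a': node 4→5
i=36 'c': node 5→6  → match P0@[31:36]
i=37 'b': node 6→1 (via fail)
i=38 'c': node 1→7
i=39 'a': node 7→8  → match P1@[37:39]
i=40 'b': node 8→1 (via fail)
i=41 'c': node 1→7
i=42 'a': node 7→8  → match P1@[40:42]
i=43 'b': node 8→1 (via fail)
i=44 'b': node 1→2
i=45 'a': node 2→3
i=46 'a': node 3→4
i=47 'a': node 4→5
i=48 'c': node 5→6  → match P0@[43:48]
i=49 'b': node 6→1 (via fail)
i=50 'c': node 1→7
i=51 'b': node 7→1 (via fail)
i=52 'b': node 1→2
i=53 'a': node 2→3
i=54 'a': node 3→4
i=55 'a': node 4→5
i=56 'c': node 5→6  → match P0@[51:56]
i=57 'b': node 6→1 (via fail)
i=58 'b': node 1→2

Result: [[7,0],[10,1],[13,1],[18,1],[22,1],[28,0],[36,0],[39,1],[42,1],[48,0],[56,0]]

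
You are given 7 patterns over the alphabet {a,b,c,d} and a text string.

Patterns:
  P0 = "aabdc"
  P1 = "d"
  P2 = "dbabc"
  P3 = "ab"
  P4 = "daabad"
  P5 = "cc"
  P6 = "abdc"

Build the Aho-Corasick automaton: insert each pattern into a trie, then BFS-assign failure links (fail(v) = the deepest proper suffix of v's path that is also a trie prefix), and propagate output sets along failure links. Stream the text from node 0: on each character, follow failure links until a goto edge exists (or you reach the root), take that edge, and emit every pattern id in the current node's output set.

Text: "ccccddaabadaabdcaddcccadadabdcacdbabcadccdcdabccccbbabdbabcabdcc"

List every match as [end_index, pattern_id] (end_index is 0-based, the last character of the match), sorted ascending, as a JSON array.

Build:
Trie (insert patterns):
  n0 'ε': a→1 c→17 d→6
  n1 'a': a→2 b→11
  n2 'aa': b→3
  n3 'aab': d→4
  n4 'aabd': c→5
  n5 'aabdc': ·  [P0 ends]
  n6 'd': a→12 b→7  [P1 ends]
  n7 'db': a→8
  n8 'dba': b→9
  n9 'dbab': c→10
  n10 'dbabc': ·  [P2 ends]
  n11 'ab': d→19  [P3 ends]
  n12 'da': a→13
  n13 'daa': b→14
  n14 'daab': a→15
  n15 'daaba': d→16
  n16 'daabad': ·  [P4 ends]
  n17 'c': c→18
  n18 'cc': ·  [P5 ends]
  n19 'abd': c→20
  n20 'abdc': ·  [P6 ends]

BFS fail/out derivation:
  fail(1) 'a': from fail(0)=0 chase 'a': 0 ⇒ 0;  out=∅∪out(0)=∅
  fail(6) 'd': from fail(0)=0 chase 'd': 0 ⇒ 0;  out={1}∪out(0)={1}
  fail(17) 'c': from fail(0)=0 chase 'c': 0 ⇒ 0;  out=∅∪out(0)=∅
  fail(2) 'aa': from fail(1)=0 chase 'a': 0 ⇒ 1;  out=∅∪out(1)=∅
  fail(7) 'db': from fail(6)=0 chase 'b': 0 ⇒ 0;  out=∅∪out(0)=∅
  fail(11) 'ab': from fail(1)=0 chase 'b': 0 ⇒ 0;  out={3}∪out(0)={3}
  fail(12) 'da': from fail(6)=0 chase 'a': 0 ⇒ 1;  out=∅∪out(1)=∅
  fail(18) 'cc': from fail(17)=0 chase 'c': 0 ⇒ 17;  out={5}∪out(17)={5}
  fail(3) 'aab': from fail(2)=1 chase 'b': 1 ⇒ 11;  out=∅∪out(11)={3}
  fail(8) 'dba': from fail(7)=0 chase 'a': 0 ⇒ 1;  out=∅∪out(1)=∅
  fail(13) 'daa': from fail(12)=1 chase 'a': 1 ⇒ 2;  out=∅∪out(2)=∅
  fail(19) 'abd': from fail(11)=0 chase 'd': 0 ⇒ 6;  out=∅∪out(6)={1}
  fail(4) 'aabd': from fail(3)=11 chase 'd': 11 ⇒ 19;  out=∅∪out(19)={1}
  fail(9) 'dbab': from fail(8)=1 chase 'b': 1 ⇒ 11;  out=∅∪out(11)={3}
  fail(14) 'daab': from fail(13)=2 chase 'b': 2 ⇒ 3;  out=∅∪out(3)={3}
  fail(20) 'abdc': from fail(19)=6 chase 'c': 6→0 ⇒ 17;  out={6}∪out(17)={6}
  fail(5) 'aabdc': from fail(4)=19 chase 'c': 19 ⇒ 20;  out={0}∪out(20)={0,6}
  fail(10) 'dbabc': from fail(9)=11 chase 'c': 11→0 ⇒ 17;  out={2}∪out(17)={2}
  fail(15) 'daaba': from fail(14)=3 chase 'a': 3→11→0 ⇒ 1;  out=∅∪out(1)=∅
  fail(16) 'daabad': from fail(15)=1 chase 'd': 1→0 ⇒ 6;  out={4}∪out(6)={1,4}

Run:
i=0 'c': node 0→17
i=1 'c': node 17→18  emit P5@[0:1]
i=2 'c': node 18→18 (fail-walked)  emit P5@[1:2]
i=3 'c': node 18→18 (fail-walked)  emit P5@[2:3]
i=4 'd': node 18→6 (fail-walked)  emit P1@[4:4]
i=5 'd': node 6→6 (fail-walked)  emit P1@[5:5]
i=6 'a': node 6→12
i=7 'a': node 12→13
i=8 'b': node 13→14  emit P3@[7:8]
i=9 'a': node 14→15
i=10 'd': node 15→16  emit P1@[10:10],P4@[5:10]
i=11 'a': node 16→12 (fail-walked)
i=12 'a': node 12→13
i=13 'b': node 13→14  emit P3@[12:13]
i=14 'd': node 14→4 (fail-walked)  emit P1@[14:14]
i=15 'c': node 4→5  emit P0@[11:15],P6@[12:15]
i=16 'a': node 5→1 (fail-walked)
i=17 'd': node 1→6 (fail-walked)  emit P1@[17:17]
i=18 'd': node 6→6 (fail-walked)  emit P1@[18:18]
i=19 'c': node 6→17 (fail-walked)
i=20 'c': node 17→18  emit P5@[19:20]
i=21 'c': node 18→18 (fail-walked)  emit P5@[20:21]
i=22 'a': node 18→1 (fail-walked)
i=23 'd': node 1→6 (fail-walked)  emit P1@[23:23]
i=24 'a': node 6→12
i=25 'd': node 12→6 (fail-walked)  emit P1@[25:25]
i=26 'a': node 6→12
i=27 'b': node 12→11 (fail-walked)  emit P3@[26:27]
i=28 'd': node 11→19  emit P1@[28:28]
i=29 'c': node 19→20  emit P6@[26:29]
i=30 'a': node 20→1 (fail-walked)
i=31 'c': node 1→17 (fail-walked)
i=32 'd': node 17→6 (fail-walked)  emit P1@[32:32]
i=33 'b': node 6→7
i=34 'a': node 7→8
i=35 'b': node 8→9  emit P3@[34:35]
i=36 'c': node 9→10  emit P2@[32:36]
i=37 'a': node 10→1 (fail-walked)
i=38 'd': node 1→6 (fail-walked)  emit P1@[38:38]
i=39 'c': node 6→17 (fail-walked)
i=40 'c': node 17→18  emit P5@[39:40]
i=41 'd': node 18→6 (fail-walked)  emit P1@[41:41]
i=42 'c': node 6→17 (fail-walked)
i=43 'd': node 17→6 (fail-walked)  emit P1@[43:43]
i=44 'a': node 6→12
i=45 'b': node 12→11 (fail-walked)  emit P3@[44:45]
i=46 'c': node 11→17 (fail-walked)
i=47 'c': node 17→18  emit P5@[46:47]
i=48 'c': node 18→18 (fail-walked)  emit P5@[47:48]
i=49 'c': node 18→18 (fail-walked)  emit P5@[48:49]
i=50 'b': node 18→0 (fail-walked)
i=51 'b': node 0→0
i=52 'a': node 0→1
i=53 'b': node 1→11  emit P3@[52:53]
i=54 'd': node 11→19  emit P1@[54:54]
i=55 'b': node 19→7 (fail-walked)
i=56 'a': node 7→8
i=57 'b': node 8→9  emit P3@[56:57]
i=58 'c': node 9→10  emit P2@[54:58]
i=59 'a': node 10→1 (fail-walked)
i=60 'b': node 1→11  emit P3@[59:60]
i=61 'd': node 11→19  emit P1@[61:61]
i=62 'c': node 19→20  emit P6@[59:62]
i=63 'c': node 20→18 (fail-walked)  emit P5@[62:63]

All matches (sorted): [[1,5],[2,5],[3,5],[4,1],[5,1],[8,3],[10,1],[10,4],[13,3],[14,1],[15,0],[15,6],[17,1],[18,1],[20,5],[21,5],[23,1],[25,1],[27,3],[28,1],[29,6],[32,1],[35,3],[36,2],[38,1],[40,5],[41,1],[43,1],[45,3],[47,5],[48,5],[49,5],[53,3],[54,1],[57,3],[58,2],[60,3],[61,1],[62,6],[63,5]]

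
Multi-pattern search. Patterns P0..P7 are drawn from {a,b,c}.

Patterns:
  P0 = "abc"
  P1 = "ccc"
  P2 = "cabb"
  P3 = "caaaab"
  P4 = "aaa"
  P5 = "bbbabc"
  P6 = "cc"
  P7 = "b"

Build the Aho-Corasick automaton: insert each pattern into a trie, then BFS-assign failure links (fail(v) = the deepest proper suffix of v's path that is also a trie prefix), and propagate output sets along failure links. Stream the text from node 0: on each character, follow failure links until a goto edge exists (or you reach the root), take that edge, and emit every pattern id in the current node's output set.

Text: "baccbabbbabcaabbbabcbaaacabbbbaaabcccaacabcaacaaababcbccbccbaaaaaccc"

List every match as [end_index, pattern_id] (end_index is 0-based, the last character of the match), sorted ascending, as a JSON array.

Build:
Trie (insert patterns):
  0='ε' goto a→1 b→16 c→4
  1='a' goto a→14 b→2
  2='ab' goto c→3
  3='abc' goto ·  ←P0
  4='c' goto a→7 c→5
  5='cc' goto c→6  ←P6
  6='ccc' goto ·  ←P1
  7='ca' goto a→10 b→8
  8='cab' goto b→9
  9='cabb' goto ·  ←P2
  10='caa' goto a→11
  11='caaa' goto a→12
  12='caaaa' goto b→13
  13='caaaab' goto ·  ←P3
  14='aa' goto a→15
  15='aaa' goto ·  ←P4
  16='b' goto b→17  ←P7
  17='bb' goto b→18
  18='bbb' goto a→19
  19='bbba' goto b→20
  20='bbbab' goto c→21
  21='bbbabc' goto ·  ←P5

Failure links (BFS by depth):
  n1('a'): parent n0 fail=0; on 'a' 0 → fail=0;  out ∅∪∅=∅
  n4('c'): parent n0 fail=0; on 'c' 0 → fail=0;  out ∅∪∅=∅
  n16('b'): parent n0 fail=0; on 'b' 0 → fail=0;  out {7}∪∅={7}
  n2('ab'): parent n1 fail=0; on 'b' 0 → fail=16;  out ∅∪{7}={7}
  n5('cc'): parent n4 fail=0; on 'c' 0 → fail=4;  out {6}∪∅={6}
  n7('ca'): parent n4 fail=0; on 'a' 0 → fail=1;  out ∅∪∅=∅
  n14('aa'): parent n1 fail=0; on 'a' 0 → fail=1;  out ∅∪∅=∅
  n17('bb'): parent n16 fail=0; on 'b' 0 → fail=16;  out ∅∪{7}={7}
  n3('abc'): parent n2 fail=16; on 'c' 16→0 → fail=4;  out {0}∪∅={0}
  n6('ccc'): parent n5 fail=4; on 'c' 4 → fail=5;  out {1}∪{6}={1,6}
  n8('cab'): parent n7 fail=1; on 'b' 1 → fail=2;  out ∅∪{7}={7}
  n10('caa'): parent n7 fail=1; on 'a' 1 → fail=14;  out ∅∪∅=∅
  n15('aaa'): parent n14 fail=1; on 'a' 1 → fail=14;  out {4}∪∅={4}
  n18('bbb'): parent n17 fail=16; on 'b' 16 → fail=17;  out ∅∪{7}={7}
  n9('cabb'): parent n8 fail=2; on 'b' 2→16 → fail=17;  out {2}∪{7}={2,7}
  n11('caaa'): parent n10 fail=14; on 'a' 14 → fail=15;  out ∅∪{4}={4}
  n19('bbba'): parent n18 fail=17; on 'a' 17→16→0 → fail=1;  out ∅∪∅=∅
  n12('caaaa'): parent n11 fail=15; on 'a' 15→14 → fail=15;  out ∅∪{4}={4}
  n20('bbbab'): parent n19 fail=1; on 'b' 1 → fail=2;  out ∅∪{7}={7}
  n13('caaaab'): parent n12 fail=15; on 'b' 15→14→1 → fail=2;  out {3}∪{7}={3,7}
  n21('bbbabc'): parent n20 fail=2; on 'c' 2 → fail=3;  out {5}∪{0}={0,5}

Run:
i=0 'b': node 0→16  → match P7@[0:0]
i=1 'a': node 16→1 (fail-walked)
i=2 'c': node 1→4 (fail-walked)
i=3 'c': node 4→5  → match P6@[2:3]
i=4 'b': node 5→16 (fail-walked)  → match P7@[4:4]
i=5 'a': node 16→1 (fail-walked)
i=6 'b': node 1→2  → match P7@[6:6]
i=7 'b': node 2→17 (fail-walked)  → match P7@[7:7]
i=8 'b': node 17→18  → match P7@[8:8]
i=9 'a': node 18→19
i=10 'b': node 19→20  → match P7@[10:10]
i=11 'c': node 20→21  → match P0@[9:11],P5@[6:11]
i=12 'a': node 21→7 (fail-walked)
i=13 'a': node 7→10
i=14 'b': node 10→2 (fail-walked)  → match P7@[14:14]
i=15 'b': node 2→17 (fail-walked)  → match P7@[15:15]
i=16 'b': node 17→18  → match P7@[16:16]
i=17 'a': node 18→19
i=18 'b': node 19→20  → match P7@[18:18]
i=19 'c': node 20→21  → match P0@[17:19],P5@[14:19]
i=20 'b': node 21→16 (fail-walked)  → match P7@[20:20]
i=21 'a': node 16→1 (fail-walked)
i=22 'a': node 1→14
i=23 'a': node 14→15  → match P4@[21:23]
i=24 'c': node 15→4 (fail-walked)
i=25 'a': node 4→7
i=26 'b': node 7→8  → match P7@[26:26]
i=27 'b': node 8→9  → match P2@[24:27],P7@[27:27]
i=28 'b': node 9→18 (fail-walked)  → match P7@[28:28]
i=29 'b': node 18→18 (fail-walked)  → match P7@[29:29]
i=30 'a': node 18→19
i=31 'a': node 19→14 (fail-walked)
i=32 'a': node 14→15  → match P4@[30:32]
i=33 'b': node 15→2 (fail-walked)  → match P7@[33:33]
i=34 'c': node 2→3  → match P0@[32:34]
i=35 'c': node 3→5 (fail-walked)  → match P6@[34:35]
i=36 'c': node 5→6  → match P1@[34:36],P6@[35:36]
i=37 'a': node 6→7 (fail-walked)
i=38 'a': node 7→10
i=39 'c': node 10→4 (fail-walked)
i=40 'a': node 4→7
i=41 'b': node 7→8  → match P7@[41:41]
i=42 'c': node 8→3 (fail-walked)  → match P0@[40:42]
i=43 'a': node 3→7 (fail-walked)
i=44 'a': node 7→10
i=45 'c': node 10→4 (fail-walked)
i=46 'a': node 4→7
i=47 'a': node 7→10
i=48 'a': node 10→11  → match P4@[46:48]
i=49 'b': node 11→2 (fail-walked)  → match P7@[49:49]
i=50 'a': node 2→1 (fail-walked)
i=51 'b': node 1→2  → match P7@[51:51]
i=52 'c': node 2→3  → match P0@[50:52]
i=53 'b': node 3→16 (fail-walked)  → match P7@[53:53]
i=54 'c': node 16→4 (fail-walked)
i=55 'c': node 4→5  → match P6@[54:55]
i=56 'b': node 5→16 (fail-walked)  → match P7@[56:56]
i=57 'c': node 16→4 (fail-walked)
i=58 'c': node 4→5  → match P6@[57:58]
i=59 'b': node 5→16 (fail-walked)  → match P7@[59:59]
i=60 'a': node 16→1 (fail-walked)
i=61 'a': node 1→14
i=62 'a': node 14→15  → match P4@[60:62]
i=63 'a': node 15→15 (fail-walked)  → match P4@[61:63]
i=64 'a': node 15→15 (fail-walked)  → match P4@[62:64]
i=65 'c': node 15→4 (fail-walked)
i=66 'c': node 4→5  → match P6@[65:66]
i=67 'c': node 5→6  → match P1@[65:67],P6@[66:67]

Matches: [[0,7],[3,6],[4,7],[6,7],[7,7],[8,7],[10,7],[11,0],[11,5],[14,7],[15,7],[16,7],[18,7],[19,0],[19,5],[20,7],[23,4],[26,7],[27,2],[27,7],[28,7],[29,7],[32,4],[33,7],[34,0],[35,6],[36,1],[36,6],[41,7],[42,0],[48,4],[49,7],[51,7],[52,0],[53,7],[55,6],[56,7],[58,6],[59,7],[62,4],[63,4],[64,4],[66,6],[67,1],[67,6]]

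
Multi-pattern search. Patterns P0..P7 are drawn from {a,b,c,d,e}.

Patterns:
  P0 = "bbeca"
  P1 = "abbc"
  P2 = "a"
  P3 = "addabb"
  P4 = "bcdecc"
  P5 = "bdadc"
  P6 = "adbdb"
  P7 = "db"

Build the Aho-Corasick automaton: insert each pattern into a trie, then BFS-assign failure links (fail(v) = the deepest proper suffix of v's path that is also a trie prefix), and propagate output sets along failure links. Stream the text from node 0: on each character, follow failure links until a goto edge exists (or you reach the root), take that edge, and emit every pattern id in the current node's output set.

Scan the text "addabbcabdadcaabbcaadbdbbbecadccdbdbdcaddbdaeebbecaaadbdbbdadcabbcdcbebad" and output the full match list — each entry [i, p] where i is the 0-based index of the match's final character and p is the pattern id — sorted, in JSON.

Build:
Trie (insert patterns):
  0='ε' goto a→6 b→1 d→27
  1='b' goto b→2 c→15 d→20
  2='bb' goto e→3
  3='bbe' goto c→4
  4='bbec' goto a→5
  5='bbeca' goto ·  [P0 ends]
  6='a' goto b→7 d→10  [P2 ends]
  7='ab' goto b→8
  8='abb' goto c→9
  9='abbc' goto ·  [P1 ends]
  10='ad' goto b→24 d→11
  11='add' goto a→12
  12='adda' goto b→13
  13='addab' goto b→14
  14='addabb' goto ·  [P3 ends]
  15='bc' goto d→16
  16='bcd' goto e→17
  17='bcde' goto c→18
  18='bcdec' goto c→19
  19='bcdecc' goto ·  [P4 ends]
  20='bd' goto a→21
  21='bda' goto d→22
  22='bdad' goto c→23
  23='bdadc' goto ·  [P5 ends]
  24='adb' goto d→25
  25='adbd' goto b→26
  26='adbdb' goto ·  [P6 ends]
  27='d' goto b→28
  28='db' goto ·  [P7 ends]

Failure links (BFS by depth):
  fail(1) 'b': from fail(0)=0 chase 'b': 0 ⇒ 0;  out=∅∪out(0)=∅
  fail(6) 'a': from fail(0)=0 chase 'a': 0 ⇒ 0;  out={2}∪out(0)={2}
  fail(27) 'd': from fail(0)=0 chase 'd': 0 ⇒ 0;  out=∅∪out(0)=∅
  fail(2) 'bb': from fail(1)=0 chase 'b': 0 ⇒ 1;  out=∅∪out(1)=∅
  fail(7) 'ab': from fail(6)=0 chase 'b': 0 ⇒ 1;  out=∅∪out(1)=∅
  fail(10) 'ad': from fail(6)=0 chase 'd': 0 ⇒ 27;  out=∅∪out(27)=∅
  fail(15) 'bc': from fail(1)=0 chase 'c': 0 ⇒ 0;  out=∅∪out(0)=∅
  fail(20) 'bd': from fail(1)=0 chase 'd': 0 ⇒ 27;  out=∅∪out(27)=∅
  fail(28) 'db': from fail(27)=0 chase 'b': 0 ⇒ 1;  out={7}∪out(1)={7}
  fail(3) 'bbe': from fail(2)=1 chase 'e': 1→0 ⇒ 0;  out=∅∪out(0)=∅
  fail(8) 'abb': from fail(7)=1 chase 'b': 1 ⇒ 2;  out=∅∪out(2)=∅
  fail(11) 'add': from fail(10)=27 chase 'd': 27→0 ⇒ 27;  out=∅∪out(27)=∅
  fail(16) 'bcd': from fail(15)=0 chase 'd': 0 ⇒ 27;  out=∅∪out(27)=∅
  fail(21) 'bda': from fail(20)=27 chase 'a': 27→0 ⇒ 6;  out=∅∪out(6)={2}
  fail(24) 'adb': from fail(10)=27 chase 'b': 27 ⇒ 28;  out=∅∪out(28)={7}
  fail(4) 'bbec': from fail(3)=0 chase 'c': 0 ⇒ 0;  out=∅∪out(0)=∅
  fail(9) 'abbc': from fail(8)=2 chase 'c': 2→1 ⇒ 15;  out={1}∪out(15)={1}
  fail(12) 'adda': from fail(11)=27 chase 'a': 27→0 ⇒ 6;  out=∅∪out(6)={2}
  fail(17) 'bcde': from fail(16)=27 chase 'e': 27→0 ⇒ 0;  out=∅∪out(0)=∅
  fail(22) 'bdad': from fail(21)=6 chase 'd': 6 ⇒ 10;  out=∅∪out(10)=∅
  fail(25) 'adbd': from fail(24)=28 chase 'd': 28→1 ⇒ 20;  out=∅∪out(20)=∅
  fail(5) 'bbeca': from fail(4)=0 chase 'a': 0 ⇒ 6;  out={0}∪out(6)={0,2}
  fail(13) 'addab': from fail(12)=6 chase 'b': 6 ⇒ 7;  out=∅∪out(7)=∅
  fail(18) 'bcdec': from fail(17)=0 chase 'c': 0 ⇒ 0;  out=∅∪out(0)=∅
  fail(23) 'bdadc': from fail(22)=10 chase 'c': 10→27→0 ⇒ 0;  out={5}∪out(0)={5}
  fail(26) 'adbdb': from fail(25)=20 chase 'b': 20→27 ⇒ 28;  out={6}∪out(28)={6,7}
  fail(14) 'addabb': from fail(13)=7 chase 'b': 7 ⇒ 8;  out={3}∪out(8)={3}
  fail(19) 'bcdecc': from fail(18)=0 chase 'c': 0 ⇒ 0;  out={4}∪out(0)={4}

Text stream:
i=0 'a': node 0→6  emit P2@[0:0]
i=1 'd': node 6→10
i=2 'd': node 10→11
i=3 'a': node 11→12  emit P2@[3:3]
i=4 'b': node 12→13
i=5 'b': node 13→14  emit P3@[0:5]
i=6 'c': node 14→9 (via fail)  emit P1@[3:6]
i=7 'a': node 9→6 (via fail)  emit P2@[7:7]
i=8 'b': node 6→7
i=9 'd': node 7→20 (via fail)
i=10 'a': node 20→21  emit P2@[10:10]
i=11 'd': node 21→22
i=12 'c': node 22→23  emit P5@[8:12]
i=13 'a': node 23→6 (via fail)  emit P2@[13:13]
i=14 'a': node 6→6 (via fail)  emit P2@[14:14]
i=15 'b': node 6→7
i=16 'b': node 7→8
i=17 'c': node 8→9  emit P1@[14:17]
i=18 'a': node 9→6 (via fail)  emit P2@[18:18]
i=19 'a': node 6→6 (via fail)  emit P2@[19:19]
i=20 'd': node 6→10
i=21 'b': node 10→24  emit P7@[20:21]
i=22 'd': node 24→25
i=23 'b': node 25→26  emit P6@[19:23],P7@[22:23]
i=24 'b': node 26→2 (via fail)
i=25 'b': node 2→2 (via fail)
i=26 'e': node 2→3
i=27 'c': node 3→4
i=28 'a': node 4→5  emit P0@[24:28],P2@[28:28]
i=29 'd': node 5→10 (via fail)
i=30 'c': node 10→0 (via fail)
i=31 'c': node 0→0
i=32 'd': node 0→27
i=33 'b': node 27→28  emit P7@[32:33]
i=34 'd': node 28→20 (via fail)
i=35 'b': node 20→28 (via fail)  emit P7@[34:35]
i=36 'd': node 28→20 (via fail)
i=37 'c': node 20→0 (via fail)
i=38 'a': node 0→6  emit P2@[38:38]
i=39 'd': node 6→10
i=40 'd': node 10→11
i=41 'b': node 11→28 (via fail)  emit P7@[40:41]
i=42 'd': node 28→20 (via fail)
i=43 'a': node 20→21  emit P2@[43:43]
i=44 'e': node 21→0 (via fail)
i=45 'e': node 0→0
i=46 'b': node 0→1
i=47 'b': node 1→2
i=48 'e': node 2→3
i=49 'c': node 3→4
i=50 'a': node 4→5  emit P0@[46:50],P2@[50:50]
i=51 'a': node 5→6 (via fail)  emit P2@[51:51]
i=52 'a': node 6→6 (via fail)  emit P2@[52:52]
i=53 'd': node 6→10
i=54 'b': node 10→24  emit P7@[53:54]
i=55 'd': node 24→25
i=56 'b': node 25→26  emit P6@[52:56],P7@[55:56]
i=57 'b': node 26→2 (via fail)
i=58 'd': node 2→20 (via fail)
i=59 'a': node 20→21  emit P2@[59:59]
i=60 'd': node 21→22
i=61 'c': node 22→23  emit P5@[57:61]
i=62 'a': node 23→6 (via fail)  emit P2@[62:62]
i=63 'b': node 6→7
i=64 'b': node 7→8
i=65 'c': node 8→9  emit P1@[62:65]
i=66 'd': node 9→16 (via fail)
i=67 'c': node 16→0 (via fail)
i=68 'b': node 0→1
i=69 'e': node 1→0 (via fail)
i=70 'b': node 0→1
i=71 'a': node 1→6 (via fail)  emit P2@[71:71]
i=72 'd': node 6→10

All matches (sorted): [[0,2],[3,2],[5,3],[6,1],[7,2],[10,2],[12,5],[13,2],[14,2],[17,1],[18,2],[19,2],[21,7],[23,6],[23,7],[28,0],[28,2],[33,7],[35,7],[38,2],[41,7],[43,2],[50,0],[50,2],[51,2],[52,2],[54,7],[56,6],[56,7],[59,2],[61,5],[62,2],[65,1],[71,2]]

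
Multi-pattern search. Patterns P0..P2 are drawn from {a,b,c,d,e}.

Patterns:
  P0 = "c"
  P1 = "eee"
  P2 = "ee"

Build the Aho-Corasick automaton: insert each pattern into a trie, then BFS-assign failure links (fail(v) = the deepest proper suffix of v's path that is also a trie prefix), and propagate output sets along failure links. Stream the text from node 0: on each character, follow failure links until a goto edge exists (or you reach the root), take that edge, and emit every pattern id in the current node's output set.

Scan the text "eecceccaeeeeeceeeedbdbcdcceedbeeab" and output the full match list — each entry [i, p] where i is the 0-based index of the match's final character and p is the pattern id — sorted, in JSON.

Construct AC machine:
Trie (insert patterns):
  n0 'ε': c→1 e→2
  n1 'c': ·  [P0 ends]
  n2 'e': e→3
  n3 'ee': e→4  [P2 ends]
  n4 'eee': ·  [P1 ends]

Failure links (BFS by depth):
  n1('c'): parent n0 fail=0; on 'c' 0 → fail=0;  out {0}∪∅={0}
  n2('e'): parent n0 fail=0; on 'e' 0 → fail=0;  out ∅∪∅=∅
  n3('ee'): parent n2 fail=0; on 'e' 0 → fail=2;  out {2}∪∅={2}
  n4('eee'): parent n3 fail=2; on 'e' 2 → fail=3;  out {1}∪{2}={1,2}

Run:
pos 0 'e': at 2
pos 1 'e': at 3  → match P2@[0:1]
pos 2 'c': at 1 (via fail)  → match P0@[2:2]
pos 3 'c': at 1 (via fail)  → match P0@[3:3]
pos 4 'e': at 2 (via fail)
pos 5 'c': at 1 (via fail)  → match P0@[5:5]
pos 6 'c': at 1 (via fail)  → match P0@[6:6]
pos 7 'a': at 0 (via fail)
pos 8 'e': at 2
pos 9 'e': at 3  → match P2@[8:9]
pos 10 'e': at 4  → match P1@[8:10],P2@[9:10]
pos 11 'e': at 4 (via fail)  → match P1@[9:11],P2@[10:11]
pos 12 'e': at 4 (via fail)  → match P1@[10:12],P2@[11:12]
pos 13 'c': at 1 (via fail)  → match P0@[13:13]
pos 14 'e': at 2 (via fail)
pos 15 'e': at 3  → match P2@[14:15]
pos 16 'e': at 4  → match P1@[14:16],P2@[15:16]
pos 17 'e': at 4 (via fail)  → match P1@[15:17],P2@[16:17]
pos 18 'd': at 0 (via fail)
pos 19 'b': at 0
pos 20 'd': at 0
pos 21 'b': at 0
pos 22 'c': at 1  → match P0@[22:22]
pos 23 'd': at 0 (via fail)
pos 24 'c': at 1  → match P0@[24:24]
pos 25 'c': at 1 (via fail)  → match P0@[25:25]
pos 26 'e': at 2 (via fail)
pos 27 'e': at 3  → match P2@[26:27]
pos 28 'd': at 0 (via fail)
pos 29 'b': at 0
pos 30 'e': at 2
pos 31 'e': at 3  → match P2@[30:31]
pos 32 'a': at 0 (via fail)
pos 33 'b': at 0

Result: [[1,2],[2,0],[3,0],[5,0],[6,0],[9,2],[10,1],[10,2],[11,1],[11,2],[12,1],[12,2],[13,0],[15,2],[16,1],[16,2],[17,1],[17,2],[22,0],[24,0],[25,0],[27,2],[31,2]]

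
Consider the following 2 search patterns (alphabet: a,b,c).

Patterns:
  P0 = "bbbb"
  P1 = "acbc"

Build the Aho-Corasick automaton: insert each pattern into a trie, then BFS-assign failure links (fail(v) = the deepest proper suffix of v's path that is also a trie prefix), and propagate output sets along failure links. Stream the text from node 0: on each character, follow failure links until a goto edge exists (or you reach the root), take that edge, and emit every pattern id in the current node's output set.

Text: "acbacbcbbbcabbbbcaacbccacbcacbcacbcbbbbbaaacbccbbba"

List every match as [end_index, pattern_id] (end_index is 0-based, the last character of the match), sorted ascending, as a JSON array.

Build automaton:
Trie (insert patterns):
  0='ε' goto a→5 b→1
  1='b' goto b→2
  2='bb' goto b→3
  3='bbb' goto b→4
  4='bbbb' goto ·  ←P0
  5='a' goto c→6
  6='ac' goto b→7
  7='acb' goto c→8
  8='acbc' goto ·  ←P1

Failure links (BFS by depth):
  fail(1) 'b': from fail(0)=0 chase 'b': 0 ⇒ 0;  out=∅∪out(0)=∅
  fail(5) 'a': from fail(0)=0 chase 'a': 0 ⇒ 0;  out=∅∪out(0)=∅
  fail(2) 'bb': from fail(1)=0 chase 'b': 0 ⇒ 1;  out=∅∪out(1)=∅
  fail(6) 'ac': from fail(5)=0 chase 'c': 0 ⇒ 0;  out=∅∪out(0)=∅
  fail(3) 'bbb': from fail(2)=1 chase 'b': 1 ⇒ 2;  out=∅∪out(2)=∅
  fail(7) 'acb': from fail(6)=0 chase 'b': 0 ⇒ 1;  out=∅∪out(1)=∅
  fail(4) 'bbbb': from fail(3)=2 chase 'b': 2 ⇒ 3;  out={0}∪out(3)={0}
  fail(8) 'acbc': from fail(7)=1 chase 'c': 1→0 ⇒ 0;  out={1}∪out(0)={1}

Scan:
pos 0 'a': at 5
pos 1 'c': at 6
pos 2 'b': at 7
pos 3 'a': at 5 (fail-walked)
pos 4 'c': at 6
pos 5 'b': at 7
pos 6 'c': at 8  → match P1@[3:6]
pos 7 'b': at 1 (fail-walked)
pos 8 'b': at 2
pos 9 'b': at 3
pos 10 'c': at 0 (fail-walked)
pos 11 'a': at 5
pos 12 'b': at 1 (fail-walked)
pos 13 'b': at 2
pos 14 'b': at 3
pos 15 'b': at 4  → match P0@[12:15]
pos 16 'c': at 0 (fail-walked)
pos 17 'a': at 5
pos 18 'a': at 5 (fail-walked)
pos 19 'c': at 6
pos 20 'b': at 7
pos 21 'c': at 8  → match P1@[18:21]
pos 22 'c': at 0 (fail-walked)
pos 23 'a': at 5
pos 24 'c': at 6
pos 25 'b': at 7
pos 26 'c': at 8  → match P1@[23:26]
pos 27 'a': at 5 (fail-walked)
pos 28 'c': at 6
pos 29 'b': at 7
pos 30 'c': at 8  → match P1@[27:30]
pos 31 'a': at 5 (fail-walked)
pos 32 'c': at 6
pos 33 'b': at 7
pos 34 'c': at 8  → match P1@[31:34]
pos 35 'b': at 1 (fail-walked)
pos 36 'b': at 2
pos 37 'b': at 3
pos 38 'b': at 4  → match P0@[35:38]
pos 39 'b': at 4 (fail-walked)  → match P0@[36:39]
pos 40 'a': at 5 (fail-walked)
pos 41 'a': at 5 (fail-walked)
pos 42 'a': at 5 (fail-walked)
pos 43 'c': at 6
pos 44 'b': at 7
pos 45 'c': at 8  → match P1@[42:45]
pos 46 'c': at 0 (fail-walked)
pos 47 'b': at 1
pos 48 'b': at 2
pos 49 'b': at 3
pos 50 'a': at 5 (fail-walked)

Matches: [[6,1],[15,0],[21,1],[26,1],[30,1],[34,1],[38,0],[39,0],[45,1]]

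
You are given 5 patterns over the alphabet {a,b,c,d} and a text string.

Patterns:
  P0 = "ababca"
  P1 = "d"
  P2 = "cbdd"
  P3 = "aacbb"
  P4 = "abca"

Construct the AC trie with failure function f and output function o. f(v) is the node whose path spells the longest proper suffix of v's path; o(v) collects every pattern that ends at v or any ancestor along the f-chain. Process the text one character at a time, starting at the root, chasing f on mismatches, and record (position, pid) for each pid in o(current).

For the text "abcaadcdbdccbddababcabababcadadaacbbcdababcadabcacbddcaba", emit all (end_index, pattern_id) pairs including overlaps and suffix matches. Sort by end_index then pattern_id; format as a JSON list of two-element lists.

Construct AC machine:
Trie nodes:
  0='ε' goto a→1 c→8 d→7
  1='a' goto a→12 b→2
  2='ab' goto a→3 c→16
  3='aba' goto b→4
  4='abab' goto c→5
  5='ababc' goto a→6
  6='ababca' goto ·  [P0 ends]
  7='d' goto ·  [P1 ends]
  8='c' goto b→9
  9='cb' goto d→10
  10='cbd' goto d→11
  11='cbdd' goto ·  [P2 ends]
  12='aa' goto c→13
  13='aac' goto b→14
  14='aacb' goto b→15
  15='aacbb' goto ·  [P3 ends]
  16='abc' goto a→17
  17='abca' goto ·  [P4 ends]

Failure links (BFS by depth):
  fail(1) 'a': from fail(0)=0 chase 'a': 0 ⇒ 0;  out=∅∪out(0)=∅
  fail(7) 'd': from fail(0)=0 chase 'd': 0 ⇒ 0;  out={1}∪out(0)={1}
  fail(8) 'c': from fail(0)=0 chase 'c': 0 ⇒ 0;  out=∅∪out(0)=∅
  fail(2) 'ab': from fail(1)=0 chase 'b': 0 ⇒ 0;  out=∅∪out(0)=∅
  fail(9) 'cb': from fail(8)=0 chase 'b': 0 ⇒ 0;  out=∅∪out(0)=∅
  fail(12) 'aa': from fail(1)=0 chase 'a': 0 ⇒ 1;  out=∅∪out(1)=∅
  fail(3) 'aba': from fail(2)=0 chase 'a': 0 ⇒ 1;  out=∅∪out(1)=∅
  fail(10) 'cbd': from fail(9)=0 chase 'd': 0 ⇒ 7;  out=∅∪out(7)={1}
  fail(13) 'aac': from fail(12)=1 chase 'c': 1→0 ⇒ 8;  out=∅∪out(8)=∅
  fail(16) 'abc': from fail(2)=0 chase 'c': 0 ⇒ 8;  out=∅∪out(8)=∅
  fail(4) 'abab': from fail(3)=1 chase 'b': 1 ⇒ 2;  out=∅∪out(2)=∅
  fail(11) 'cbdd': from fail(10)=7 chase 'd': 7→0 ⇒ 7;  out={2}∪out(7)={1,2}
  fail(14) 'aacb': from fail(13)=8 chase 'b': 8 ⇒ 9;  out=∅∪out(9)=∅
  fail(17) 'abca': from fail(16)=8 chase 'a': 8→0 ⇒ 1;  out={4}∪out(1)={4}
  fail(5) 'ababc': from fail(4)=2 chase 'c': 2 ⇒ 16;  out=∅∪out(16)=∅
  fail(15) 'aacbb': from fail(14)=9 chase 'b': 9→0 ⇒ 0;  out={3}∪out(0)={3}
  fail(6) 'ababca': from fail(5)=16 chase 'a': 16 ⇒ 17;  out={0}∪out(17)={0,4}

Run:
[0] read 'a'  n0⇒n1
[1] read 'b'  n1⇒n2
[2] read 'c'  n2⇒n16
[3] read 'a'  n16⇒n17  ** P4@[0:3]
[4] read 'a'  n17⇒n12 ·f
[5] read 'd'  n12⇒n7 ·f  ** P1@[5:5]
[6] read 'c'  n7⇒n8 ·f
[7] read 'd'  n8⇒n7 ·f  ** P1@[7:7]
[8] read 'b'  n7⇒n0 ·f
[9] read 'd'  n0⇒n7  ** P1@[9:9]
[10] read 'c'  n7⇒n8 ·f
[11] read 'c'  n8⇒n8 ·f
[12] read 'b'  n8⇒n9
[13] read 'd'  n9⇒n10  ** P1@[13:13]
[14] read 'd'  n10⇒n11  ** P1@[14:14],P2@[11:14]
[15] read 'a'  n11⇒n1 ·f
[16] read 'b'  n1⇒n2
[17] read 'a'  n2⇒n3
[18] read 'b'  n3⇒n4
[19] read 'c'  n4⇒n5
[20] read 'a'  n5⇒n6  ** P0@[15:20],P4@[17:20]
[21] read 'b'  n6⇒n2 ·f
[22] read 'a'  n2⇒n3
[23] read 'b'  n3⇒n4
[24] read 'a'  n4⇒n3 ·f
[25] read 'b'  n3⇒n4
[26] read 'c'  n4⇒n5
[27] read 'a'  n5⇒n6  ** P0@[22:27],P4@[24:27]
[28] read 'd'  n6⇒n7 ·f  ** P1@[28:28]
[29] read 'a'  n7⇒n1 ·f
[30] read 'd'  n1⇒n7 ·f  ** P1@[30:30]
[31] read 'a'  n7⇒n1 ·f
[32] read 'a'  n1⇒n12
[33] read 'c'  n12⇒n13
[34] read 'b'  n13⇒n14
[35] read 'b'  n14⇒n15  ** P3@[31:35]
[36] read 'c'  n15⇒n8 ·f
[37] read 'd'  n8⇒n7 ·f  ** P1@[37:37]
[38] read 'a'  n7⇒n1 ·f
[39] read 'b'  n1⇒n2
[40] read 'a'  n2⇒n3
[41] read 'b'  n3⇒n4
[42] read 'c'  n4⇒n5
[43] read 'a'  n5⇒n6  ** P0@[38:43],P4@[40:43]
[44] read 'd'  n6⇒n7 ·f  ** P1@[44:44]
[45] read 'a'  n7⇒n1 ·f
[46] read 'b'  n1⇒n2
[47] read 'c'  n2⇒n16
[48] read 'a'  n16⇒n17  ** P4@[45:48]
[49] read 'c'  n17⇒n8 ·f
[50] read 'b'  n8⇒n9
[51] read 'd'  n9⇒n10  ** P1@[51:51]
[52] read 'd'  n10⇒n11  ** P1@[52:52],P2@[49:52]
[53] read 'c'  n11⇒n8 ·f
[54] read 'a'  n8⇒n1 ·f
[55] read 'b'  n1⇒n2
[56] read 'a'  n2⇒n3

Result: [[3,4],[5,1],[7,1],[9,1],[13,1],[14,1],[14,2],[20,0],[20,4],[27,0],[27,4],[28,1],[30,1],[35,3],[37,1],[43,0],[43,4],[44,1],[48,4],[51,1],[52,1],[52,2]]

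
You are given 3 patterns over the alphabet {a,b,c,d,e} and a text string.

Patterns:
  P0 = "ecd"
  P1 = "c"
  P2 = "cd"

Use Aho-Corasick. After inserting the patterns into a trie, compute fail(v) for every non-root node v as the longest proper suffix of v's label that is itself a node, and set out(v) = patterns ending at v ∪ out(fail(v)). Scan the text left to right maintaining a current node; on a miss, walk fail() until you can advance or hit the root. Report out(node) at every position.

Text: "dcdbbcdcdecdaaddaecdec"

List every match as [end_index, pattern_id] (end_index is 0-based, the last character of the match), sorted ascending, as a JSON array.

Build automaton:
Trie (insert patterns):
  n0 'ε': c→4 e→1
  n1 'e': c→2
  n2 'ec': d→3
  n3 'ecd': ·  ←P0
  n4 'c': d→5  ←P1
  n5 'cd': ·  ←P2

Failure links (BFS by depth):
  n1('e'): parent n0 fail=0; on 'e' 0 → fail=0;  out ∅∪∅=∅
  n4('c'): parent n0 fail=0; on 'c' 0 → fail=0;  out {1}∪∅={1}
  n2('ec'): parent n1 fail=0; on 'c' 0 → fail=4;  out ∅∪{1}={1}
  n5('cd'): parent n4 fail=0; on 'd' 0 → fail=0;  out {2}∪∅={2}
  n3('ecd'): parent n2 fail=4; on 'd' 4 → fail=5;  out {0}∪{2}={0,2}

Scan:
i=0 'd': node 0→0
i=1 'c': node 0→4  → match P1@[1:1]
i=2 'd': node 4→5  → match P2@[1:2]
i=3 'b': node 5→0 ·f
i=4 'b': node 0→0
i=5 'c': node 0→4  → match P1@[5:5]
i=6 'd': node 4→5  → match P2@[5:6]
i=7 'c': node 5→4 ·f  → match P1@[7:7]
i=8 'd': node 4→5  → match P2@[7:8]
i=9 'e': node 5→1 ·f
i=10 'c': node 1→2  → match P1@[10:10]
i=11 'd': node 2→3  → match P0@[9:11],P2@[10:11]
i=12 'a': node 3→0 ·f
i=13 'a': node 0→0
i=14 'd': node 0→0
i=15 'd': node 0→0
i=16 'a': node 0→0
i=17 'e': node 0→1
i=18 'c': node 1→2  → match P1@[18:18]
i=19 'd': node 2→3  → match P0@[17:19],P2@[18:19]
i=20 'e': node 3→1 ·f
i=21 'c': node 1→2  → match P1@[21:21]

All matches (sorted): [[1,1],[2,2],[5,1],[6,2],[7,1],[8,2],[10,1],[11,0],[11,2],[18,1],[19,0],[19,2],[21,1]]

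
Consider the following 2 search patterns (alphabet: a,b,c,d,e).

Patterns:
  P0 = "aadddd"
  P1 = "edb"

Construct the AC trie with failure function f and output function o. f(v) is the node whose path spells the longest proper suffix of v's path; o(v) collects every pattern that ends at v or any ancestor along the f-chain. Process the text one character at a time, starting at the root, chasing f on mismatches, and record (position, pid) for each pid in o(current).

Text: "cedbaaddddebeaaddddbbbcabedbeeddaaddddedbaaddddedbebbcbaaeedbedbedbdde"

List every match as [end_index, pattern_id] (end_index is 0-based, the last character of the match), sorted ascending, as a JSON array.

Build:
Trie (insert patterns):
  n0 'ε': a→1 e→7
  n1 'a': a→2
  n2 'aa': d→3
  n3 'aad': d→4
  n4 'aadd': d→5
  n5 'aaddd': d→6
  n6 'aadddd': ·  ←P0
  n7 'e': d→8
  n8 'ed': b→9
  n9 'edb': ·  ←P1

Failure links (BFS by depth):
  n1('a'): parent n0 fail=0; on 'a' 0 → fail=0;  out ∅∪∅=∅
  n7('e'): parent n0 fail=0; on 'e' 0 → fail=0;  out ∅∪∅=∅
  n2('aa'): parent n1 fail=0; on 'a' 0 → fail=1;  out ∅∪∅=∅
  n8('ed'): parent n7 fail=0; on 'd' 0 → fail=0;  out ∅∪∅=∅
  n3('aad'): parent n2 fail=1; on 'd' 1→0 → fail=0;  out ∅∪∅=∅
  n9('edb'): parent n8 fail=0; on 'b' 0 → fail=0;  out {1}∪∅={1}
  n4('aadd'): parent n3 fail=0; on 'd' 0 → fail=0;  out ∅∪∅=∅
  n5('aaddd'): parent n4 fail=0; on 'd' 0 → fail=0;  out ∅∪∅=∅
  n6('aadddd'): parent n5 fail=0; on 'd' 0 → fail=0;  out {0}∪∅={0}

Run:
[0] read 'c'  n0⇒n0
[1] read 'e'  n0⇒n7
[2] read 'd'  n7⇒n8
[3] read 'b'  n8⇒n9  → match P1@[1:3]
[4] read 'a'  n9⇒n1 (via fail)
[5] read 'a'  n1⇒n2
[6] read 'd'  n2⇒n3
[7] read 'd'  n3⇒n4
[8] read 'd'  n4⇒n5
[9] read 'd'  n5⇒n6  → match P0@[4:9]
[10] read 'e'  n6⇒n7 (via fail)
[11] read 'b'  n7⇒n0 (via fail)
[12] read 'e'  n0⇒n7
[13] read 'a'  n7⇒n1 (via fail)
[14] read 'a'  n1⇒n2
[15] read 'd'  n2⇒n3
[16] read 'd'  n3⇒n4
[17] read 'd'  n4⇒n5
[18] read 'd'  n5⇒n6  → match P0@[13:18]
[19] read 'b'  n6⇒n0 (via fail)
[20] read 'b'  n0⇒n0
[21] read 'b'  n0⇒n0
[22] read 'c'  n0⇒n0
[23] read 'a'  n0⇒n1
[24] read 'b'  n1⇒n0 (via fail)
[25] read 'e'  n0⇒n7
[26] read 'd'  n7⇒n8
[27] read 'b'  n8⇒n9  → match P1@[25:27]
[28] read 'e'  n9⇒n7 (via fail)
[29] read 'e'  n7⇒n7 (via fail)
[30] read 'd'  n7⇒n8
[31] read 'd'  n8⇒n0 (via fail)
[32] read 'a'  n0⇒n1
[33] read 'a'  n1⇒n2
[34] read 'd'  n2⇒n3
[35] read 'd'  n3⇒n4
[36] read 'd'  n4⇒n5
[37] read 'd'  n5⇒n6  → match P0@[32:37]
[38] read 'e'  n6⇒n7 (via fail)
[39] read 'd'  n7⇒n8
[40] read 'b'  n8⇒n9  → match P1@[38:40]
[41] read 'a'  n9⇒n1 (via fail)
[42] read 'a'  n1⇒n2
[43] read 'd'  n2⇒n3
[44] read 'd'  n3⇒n4
[45] read 'd'  n4⇒n5
[46] read 'd'  n5⇒n6  → match P0@[41:46]
[47] read 'e'  n6⇒n7 (via fail)
[48] read 'd'  n7⇒n8
[49] read 'b'  n8⇒n9  → match P1@[47:49]
[50] read 'e'  n9⇒n7 (via fail)
[51] read 'b'  n7⇒n0 (via fail)
[52] read 'b'  n0⇒n0
[53] read 'c'  n0⇒n0
[54] read 'b'  n0⇒n0
[55] read 'a'  n0⇒n1
[56] read 'a'  n1⇒n2
[57] read 'e'  n2⇒n7 (via fail)
[58] read 'e'  n7⇒n7 (via fail)
[59] read 'd'  n7⇒n8
[60] read 'b'  n8⇒n9  → match P1@[58:60]
[61] read 'e'  n9⇒n7 (via fail)
[62] read 'd'  n7⇒n8
[63] read 'b'  n8⇒n9  → match P1@[61:63]
[64] read 'e'  n9⇒n7 (via fail)
[65] read 'd'  n7⇒n8
[66] read 'b'  n8⇒n9  → match P1@[64:66]
[67] read 'd'  n9⇒n0 (via fail)
[68] read 'd'  n0⇒n0
[69] read 'e'  n0⇒n7

All matches (sorted): [[3,1],[9,0],[18,0],[27,1],[37,0],[40,1],[46,0],[49,1],[60,1],[63,1],[66,1]]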